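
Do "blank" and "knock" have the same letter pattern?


Pattern of "blank": [0, 1, 2, 3, 4]
Pattern of "knock": [0, 1, 2, 3, 0]
Patterns do not match
Same pattern = No


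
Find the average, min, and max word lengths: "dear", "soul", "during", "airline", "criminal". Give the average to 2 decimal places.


Lengths: "dear"=4, "soul"=4, "during"=6, "airline"=7, "criminal"=8
Sum = 29, Count = 5
Average = 29/5 = 5.80
= avg=5.80, min=4, max=8


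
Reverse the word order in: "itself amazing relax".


Original: "itself amazing relax"
Words (1..n): itself | amazing | relax
Reversed (n..1): relax | amazing | itself
Result = "relax amazing itself"


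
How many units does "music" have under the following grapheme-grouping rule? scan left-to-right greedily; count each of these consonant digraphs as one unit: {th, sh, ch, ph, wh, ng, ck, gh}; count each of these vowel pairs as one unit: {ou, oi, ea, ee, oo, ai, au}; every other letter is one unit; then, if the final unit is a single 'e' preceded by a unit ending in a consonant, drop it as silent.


Word: "music" (5 letters)
Left-to-right scan:
  1. 'm' (letter)
  2. 'u' (letter)
  3. 's' (letter)
  4. 'i' (letter)
  5. 'c' (letter)
Units from scan: 5
Sound units = 5 units


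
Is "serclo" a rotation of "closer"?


Word: "closer", Candidate: "serclo"
Method: check if candidate is substring of word+word
"closercloser" contains "serclo"? Yes
Is rotation = Yes


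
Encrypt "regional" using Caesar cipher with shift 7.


Word: "regional"
Shift: 7
Each letter → (letter + shift) mod 26:
  'r' (17) + 7 = 24 → 'y'
  'e' (4) + 7 = 11 → 'l'
  'g' (6) + 7 = 13 → 'n'
  'i' (8) + 7 = 15 → 'p'
  'o' (14) + 7 = 21 → 'v'
  'n' (13) + 7 = 20 → 'u'
  'a' (0) + 7 = 7 → 'h'
  'l' (11) + 7 = 18 → 's'
Result = "ylnpvuhs"


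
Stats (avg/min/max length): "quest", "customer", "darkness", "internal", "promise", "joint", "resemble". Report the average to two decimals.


Lengths: "quest"=5, "customer"=8, "darkness"=8, "internal"=8, "promise"=7, "joint"=5, "resemble"=8
Sum = 49, Count = 7
Average = 49/7 = 7.00
= avg=7.00, min=5, max=8


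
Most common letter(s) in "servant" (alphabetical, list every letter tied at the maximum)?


Word: "servant"
Letter counts:
  'a': 1
  'e': 1
  'n': 1
  'r': 1
  's': 1
  't': 1
  'v': 1
Maximum count = 1
Most frequent = 'a', 'e', 'n', 'r', 's', 't', 'v' (1 time each)


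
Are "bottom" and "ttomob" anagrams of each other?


Word 1: "bottom" → sorted: bmoott
Word 2: "ttomob" → sorted: bmoott
Same letters? bmoott == bmoott
Anagram = Yes


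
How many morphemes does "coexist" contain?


Word: "coexist"
Morphemes: co- | exist
Each morpheme carries meaning
= 2 morphemes


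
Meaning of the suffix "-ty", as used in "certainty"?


Suffix: -ty
Example: certainty (certain + -ty)
Meaning = quality of


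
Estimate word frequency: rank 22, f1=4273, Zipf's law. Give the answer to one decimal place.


Zipf's law: f(r) = f(1) / r
f(1) = 4273
f(22) = 4273 / 22
= 194.2 occurrences


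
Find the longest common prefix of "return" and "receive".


Word 1: "return"
Word 2: "receive"
Comparing from start:
  Pos 0: 'r' == 'r'
  Pos 1: 'e' == 'e'
  Pos 2: 't' != 'c' (stop)
LCP = "re" (length 2)


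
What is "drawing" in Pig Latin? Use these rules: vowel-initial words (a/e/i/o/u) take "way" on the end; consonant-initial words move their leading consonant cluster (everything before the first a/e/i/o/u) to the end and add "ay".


Word: "drawing"
Starts with consonant(s) → move to end, add 'ay'
Consonant cluster: "dr"
Pig Latin = "awingdray"


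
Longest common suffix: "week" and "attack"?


Word 1: "week"
Word 2: "attack"
Comparing from end:
  Pos -1: 'k' == 'k'
  Pos -2: 'e' != 'c' (stop)
LCS = "k" (length 1)


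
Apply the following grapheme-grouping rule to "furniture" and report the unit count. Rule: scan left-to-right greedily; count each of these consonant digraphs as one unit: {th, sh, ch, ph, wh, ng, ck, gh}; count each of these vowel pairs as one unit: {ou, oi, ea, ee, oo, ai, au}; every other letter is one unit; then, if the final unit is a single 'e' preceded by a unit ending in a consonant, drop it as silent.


Word: "furniture" (9 letters)
Left-to-right scan:
  [1] 'f' (letter)
  [2] 'u' (letter)
  [3] 'r' (letter)
  [4] 'n' (letter)
  [5] 'i' (letter)
  [6] 't' (letter)
  [7] 'u' (letter)
  [8] 'r' (letter)
  [9] 'e' (letter)
Units from scan: 9
Final unit is 'e' after a consonant -> drop as silent (-1)
Sound units = 8 units


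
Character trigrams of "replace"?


Word: "replace" (length 7)
Number of trigrams = 7 - 3 + 1 = 5
  Position 0: "rep"
  Position 1: "epl"
  Position 2: "pla"
  Position 3: "lac"
  Position 4: "ace"
Trigrams = "rep", "epl", "pla", "lac", "ace"


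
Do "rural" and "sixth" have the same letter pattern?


Pattern of "rural": [0, 1, 0, 2, 3]
Pattern of "sixth": [0, 1, 2, 3, 4]
Patterns do not match
Same pattern = No


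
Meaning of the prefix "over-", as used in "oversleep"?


Prefix: over-
Example: oversleep (over- + sleep)
Meaning = excessive


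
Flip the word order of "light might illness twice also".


Original: "light might illness twice also"
Words (1..n): light | might | illness | twice | also
Reversed (n..1): also | twice | illness | might | light
Result = "also twice illness might light"


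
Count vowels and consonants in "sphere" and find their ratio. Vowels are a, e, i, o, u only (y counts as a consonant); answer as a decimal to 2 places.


Word: "sphere"
Vowels (a,e,i,o,u): 2
Consonants: 4
Ratio = 2/4
= 0.50


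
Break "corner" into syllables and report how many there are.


Word: "corner"
Syllable breakdown: cor / ner
Counting: 2 parts
= 2 syllables


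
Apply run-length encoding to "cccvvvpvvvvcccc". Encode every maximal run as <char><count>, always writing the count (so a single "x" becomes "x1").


String: "cccvvvpvvvvcccc"
Scanning for consecutive runs:
  'c' x 3
  'v' x 3
  'p' x 1
  'v' x 4
  'c' x 4
RLE = "c3v3p1v4c4"


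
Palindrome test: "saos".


Word: "saos"
Reversed: "soas"
Forward == Backward? saos != soas
Palindrome = No


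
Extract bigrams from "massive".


Word: "massive" (length 7)
Number of bigrams = 7 - 2 + 1 = 6
  Position 0: "ma"
  Position 1: "as"
  Position 2: "ss"
  Position 3: "si"
  Position 4: "iv"
  Position 5: "ve"
Bigrams = "ma", "as", "ss", "si", "iv", "ve"


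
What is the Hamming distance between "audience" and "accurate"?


Comparing character by character (same length = 8):
  Pos 0: 'a' vs 'a' =
  Pos 1: 'u' vs 'c' !=
  Pos 2: 'd' vs 'c' !=
  Pos 3: 'i' vs 'u' !=
  Pos 4: 'e' vs 'r' !=
  Pos 5: 'n' vs 'a' !=
  Pos 6: 'c' vs 't' !=
  Pos 7: 'e' vs 'e' =
Hamming distance = 6


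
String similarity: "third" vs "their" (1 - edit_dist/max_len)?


Word 1: "third" (length 5)
Word 2: "their" (length 5)
One optimal edit sequence:
  1. keep 't'
  2. keep 'h'
  3. insert 'e'  (+1)
  4. keep 'i'
  5. keep 'r'
  6. delete 'd'  (+1)
Edit distance = 2
Max length = max(5, 5) = 5
Similarity = 1 - 2/5
= 0.6000


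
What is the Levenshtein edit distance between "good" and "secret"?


Word 1: "good" (length 4)
Word 2: "secret" (length 6)
One optimal edit sequence (insert/delete/substitute each cost 1):
  1. insert 's'  (+1)
  2. insert 'e'  (+1)
  3. substitute 'g' -> 'c'  (+1)
  4. substitute 'o' -> 'r'  (+1)
  5. substitute 'o' -> 'e'  (+1)
  6. substitute 'd' -> 't'  (+1)
Total edit operations: 6
Edit distance = 6


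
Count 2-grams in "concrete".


Word: "concrete" (length 8)
Number of 2-grams = length - 2 + 1 = 8 - 2 + 1
= 7


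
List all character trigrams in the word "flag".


Word: "flag" (length 4)
Number of trigrams = 4 - 3 + 1 = 2
  Position 0: "fla"
  Position 1: "lag"
Trigrams = "fla", "lag"


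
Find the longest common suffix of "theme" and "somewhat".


Word 1: "theme"
Word 2: "somewhat"
Comparing from end:
  Pos -1: 'e' != 't' (stop)
LCS = "" (length 0)


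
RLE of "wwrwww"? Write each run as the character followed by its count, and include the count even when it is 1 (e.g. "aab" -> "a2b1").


String: "wwrwww"
Scanning for consecutive runs:
  'w' x 2
  'r' x 1
  'w' x 3
RLE = "w2r1w3"


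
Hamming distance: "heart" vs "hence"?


Comparing character by character (same length = 5):
  Pos 0: 'h' vs 'h' =
  Pos 1: 'e' vs 'e' =
  Pos 2: 'a' vs 'n' !=
  Pos 3: 'r' vs 'c' !=
  Pos 4: 't' vs 'e' !=
Hamming distance = 3


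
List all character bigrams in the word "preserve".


Word: "preserve" (length 8)
Number of bigrams = 8 - 2 + 1 = 7
  Position 0: "pr"
  Position 1: "re"
  Position 2: "es"
  Position 3: "se"
  Position 4: "er"
  Position 5: "rv"
  Position 6: "ve"
Bigrams = "pr", "re", "es", "se", "er", "rv", "ve"


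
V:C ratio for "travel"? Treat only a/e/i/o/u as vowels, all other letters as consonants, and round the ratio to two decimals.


Word: "travel"
Vowels (a,e,i,o,u): 2
Consonants: 4
Ratio = 2/4
= 0.50


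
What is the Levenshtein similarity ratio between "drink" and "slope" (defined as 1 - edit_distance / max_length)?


Word 1: "drink" (length 5)
Word 2: "slope" (length 5)
One optimal edit sequence:
  1. substitute 'd' -> 's'  (+1)
  2. substitute 'r' -> 'l'  (+1)
  3. substitute 'i' -> 'o'  (+1)
  4. substitute 'n' -> 'p'  (+1)
  5. substitute 'k' -> 'e'  (+1)
Edit distance = 5
Max length = max(5, 5) = 5
Similarity = 1 - 5/5
= 0.0000


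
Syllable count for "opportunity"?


Word: "opportunity"
Syllable breakdown: op / por / tu / ni / ty
Counting: 5 parts
= 5 syllables


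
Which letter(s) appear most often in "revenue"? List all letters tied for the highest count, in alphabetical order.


Word: "revenue"
Letter counts:
  'e': 3
  'n': 1
  'r': 1
  'u': 1
  'v': 1
Maximum count = 3
Most frequent = 'e' (3 times each)


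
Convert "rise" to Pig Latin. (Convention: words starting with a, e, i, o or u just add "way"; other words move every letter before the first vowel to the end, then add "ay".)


Word: "rise"
Starts with consonant(s) → move to end, add 'ay'
Consonant cluster: "r"
Pig Latin = "iseray"


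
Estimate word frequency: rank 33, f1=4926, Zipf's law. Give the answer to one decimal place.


Zipf's law: f(r) = f(1) / r
f(1) = 4926
f(33) = 4926 / 33
= 149.3 occurrences


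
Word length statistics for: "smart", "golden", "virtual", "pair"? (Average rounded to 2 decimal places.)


Lengths: "smart"=5, "golden"=6, "virtual"=7, "pair"=4
Sum = 22, Count = 4
Average = 22/4 = 5.50
= avg=5.50, min=4, max=7


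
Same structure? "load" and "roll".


Pattern of "load": [0, 1, 2, 3]
Pattern of "roll": [0, 1, 2, 2]
Patterns do not match
Same pattern = No


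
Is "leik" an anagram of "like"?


Word 1: "like" → sorted: eikl
Word 2: "leik" → sorted: eikl
Same letters? eikl == eikl
Anagram = Yes


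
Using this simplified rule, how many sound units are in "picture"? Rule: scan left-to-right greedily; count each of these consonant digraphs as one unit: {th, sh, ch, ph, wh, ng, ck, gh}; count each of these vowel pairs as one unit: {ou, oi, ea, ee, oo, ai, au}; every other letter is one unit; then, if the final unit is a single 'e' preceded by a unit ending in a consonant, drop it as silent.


Word: "picture" (7 letters)
Left-to-right scan:
  (1) 'p' (letter)
  (2) 'i' (letter)
  (3) 'c' (letter)
  (4) 't' (letter)
  (5) 'u' (letter)
  (6) 'r' (letter)
  (7) 'e' (letter)
Units from scan: 7
Final unit is 'e' after a consonant -> drop as silent (-1)
Sound units = 6 units


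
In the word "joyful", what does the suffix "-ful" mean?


Suffix: -ful
As in: joyful -> joy + -ful
Meaning = full of


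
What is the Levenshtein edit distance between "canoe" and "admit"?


Word 1: "canoe" (length 5)
Word 2: "admit" (length 5)
One optimal edit sequence (insert/delete/substitute each cost 1):
  1. substitute 'c' -> 'a'  (+1)
  2. substitute 'a' -> 'd'  (+1)
  3. substitute 'n' -> 'm'  (+1)
  4. substitute 'o' -> 'i'  (+1)
  5. substitute 'e' -> 't'  (+1)
Total edit operations: 5
Edit distance = 5


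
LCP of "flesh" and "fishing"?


Word 1: "flesh"
Word 2: "fishing"
Comparing from start:
  Pos 0: 'f' == 'f'
  Pos 1: 'l' != 'i' (stop)
LCP = "f" (length 1)


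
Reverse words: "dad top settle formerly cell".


Original: "dad top settle formerly cell"
Words (1..n): dad | top | settle | formerly | cell
Reversed (n..1): cell | formerly | settle | top | dad
Result = "cell formerly settle top dad"


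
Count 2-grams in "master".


Word: "master" (length 6)
Number of 2-grams = length - 2 + 1 = 6 - 2 + 1
= 5


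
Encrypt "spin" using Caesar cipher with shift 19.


Word: "spin"
Shift: 19
Each letter → (letter + shift) mod 26:
  's' (18) + 19 = 11 → 'l'
  'p' (15) + 19 = 8 → 'i'
  'i' (8) + 19 = 1 → 'b'
  'n' (13) + 19 = 6 → 'g'
Result = "libg"


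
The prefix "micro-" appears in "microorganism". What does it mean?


Prefix: micro-
Example: microorganism = micro- + organism
Meaning = small


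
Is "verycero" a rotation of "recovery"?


Word: "recovery", Candidate: "verycero"
Method: check if candidate is substring of word+word
"recoveryrecovery" contains "verycero"? No
Is rotation = No


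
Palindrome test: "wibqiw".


Word: "wibqiw"
Reversed: "wiqbiw"
Forward == Backward? wibqiw != wiqbiw
Palindrome = No


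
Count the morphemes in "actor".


Word: "actor"
Morphemes: act | -or
Each morpheme carries meaning
= 2 morphemes


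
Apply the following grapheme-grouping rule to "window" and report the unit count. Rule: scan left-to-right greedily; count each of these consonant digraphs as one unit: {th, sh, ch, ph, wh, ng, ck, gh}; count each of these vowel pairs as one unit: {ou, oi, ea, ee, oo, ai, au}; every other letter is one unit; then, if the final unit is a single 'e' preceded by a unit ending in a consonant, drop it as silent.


Word: "window" (6 letters)
Left-to-right scan:
  [1] 'w' (letter)
  [2] 'i' (letter)
  [3] 'n' (letter)
  [4] 'd' (letter)
  [5] 'o' (letter)
  [6] 'w' (letter)
Units from scan: 6
Sound units = 6 units


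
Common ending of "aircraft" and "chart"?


Word 1: "aircraft"
Word 2: "chart"
Comparing from end:
  Pos -1: 't' == 't'
  Pos -2: 'f' != 'r' (stop)
LCS = "t" (length 1)


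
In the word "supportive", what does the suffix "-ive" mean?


Suffix: -ive
As in: supportive -> support + -ive
Meaning = tending to


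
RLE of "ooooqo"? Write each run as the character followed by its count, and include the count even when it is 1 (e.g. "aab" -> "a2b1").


String: "ooooqo"
Scanning for consecutive runs:
  'o' x 4
  'q' x 1
  'o' x 1
RLE = "o4q1o1"


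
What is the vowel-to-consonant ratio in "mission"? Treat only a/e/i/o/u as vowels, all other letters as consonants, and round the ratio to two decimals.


Word: "mission"
Vowels (a,e,i,o,u): 3
Consonants: 4
Ratio = 3/4
= 0.75


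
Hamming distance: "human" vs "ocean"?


Comparing character by character (same length = 5):
  Pos 0: 'h' vs 'o' !=
  Pos 1: 'u' vs 'c' !=
  Pos 2: 'm' vs 'e' !=
  Pos 3: 'a' vs 'a' =
  Pos 4: 'n' vs 'n' =
Hamming distance = 3


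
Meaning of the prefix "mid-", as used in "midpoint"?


Prefix: mid-
Example: midpoint = mid- + point
Meaning = middle


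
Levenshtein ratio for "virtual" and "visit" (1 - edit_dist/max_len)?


Word 1: "virtual" (length 7)
Word 2: "visit" (length 5)
One optimal edit sequence:
  1. keep 'v'
  2. keep 'i'
  3. delete 'r'  (+1)
  4. delete 't'  (+1)
  5. substitute 'u' -> 's'  (+1)
  6. substitute 'a' -> 'i'  (+1)
  7. substitute 'l' -> 't'  (+1)
Edit distance = 5
Max length = max(7, 5) = 7
Similarity = 1 - 5/7
= 0.2857


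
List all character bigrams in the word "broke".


Word: "broke" (length 5)
Number of bigrams = 5 - 2 + 1 = 4
  Position 0: "br"
  Position 1: "ro"
  Position 2: "ok"
  Position 3: "ke"
Bigrams = "br", "ro", "ok", "ke"


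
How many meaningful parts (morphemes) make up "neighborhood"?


Word: "neighborhood"
Morphemes: neighbor / -hood
Each morpheme carries meaning
= 2 morphemes


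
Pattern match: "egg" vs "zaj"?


Pattern of "egg": [0, 1, 1]
Pattern of "zaj": [0, 1, 2]
Patterns do not match
Same pattern = No


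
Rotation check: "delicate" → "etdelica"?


Word: "delicate", Candidate: "etdelica"
Method: check if candidate is substring of word+word
"delicatedelicate" contains "etdelica"? No
Is rotation = No


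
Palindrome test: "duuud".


Word: "duuud"
Reversed: "duuud"
Forward == Backward? duuud == duuud
Palindrome = Yes


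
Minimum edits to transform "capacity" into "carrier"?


Word 1: "capacity" (length 8)
Word 2: "carrier" (length 7)
One optimal edit sequence (insert/delete/substitute each cost 1):
  1. keep 'c'
  2. keep 'a'
  3. delete 'p'  (+1)
  4. substitute 'a' -> 'r'  (+1)
  5. substitute 'c' -> 'r'  (+1)
  6. keep 'i'
  7. substitute 't' -> 'e'  (+1)
  8. substitute 'y' -> 'r'  (+1)
Total edit operations: 5
Edit distance = 5


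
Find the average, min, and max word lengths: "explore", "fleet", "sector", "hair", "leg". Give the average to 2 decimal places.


Lengths: "explore"=7, "fleet"=5, "sector"=6, "hair"=4, "leg"=3
Sum = 25, Count = 5
Average = 25/5 = 5.00
= avg=5.00, min=3, max=7


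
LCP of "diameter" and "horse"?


Word 1: "diameter"
Word 2: "horse"
Comparing from start:
  Pos 0: 'd' != 'h' (stop)
LCP = "" (length 0)


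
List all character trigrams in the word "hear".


Word: "hear" (length 4)
Number of trigrams = 4 - 3 + 1 = 2
  Position 0: "hea"
  Position 1: "ear"
Trigrams = "hea", "ear"


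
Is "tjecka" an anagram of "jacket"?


Word 1: "jacket" → sorted: acejkt
Word 2: "tjecka" → sorted: acejkt
Same letters? acejkt == acejkt
Anagram = Yes


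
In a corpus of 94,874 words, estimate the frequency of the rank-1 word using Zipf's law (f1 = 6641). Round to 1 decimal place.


Zipf's law: f(r) = f(1) / r
f(1) = 6641
f(1) = 6641 / 1
= 6641.0 occurrences


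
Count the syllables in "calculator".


Word: "calculator"
Syllable breakdown: cal | cu | la | tor
Counting: 4 parts
= 4 syllables


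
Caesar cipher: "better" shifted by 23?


Word: "better"
Shift: 23
Each letter → (letter + shift) mod 26:
  'b' (1) + 23 = 24 → 'y'
  'e' (4) + 23 = 1 → 'b'
  't' (19) + 23 = 16 → 'q'
  't' (19) + 23 = 16 → 'q'
  'e' (4) + 23 = 1 → 'b'
  'r' (17) + 23 = 14 → 'o'
Result = "ybqqbo"


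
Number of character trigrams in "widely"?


Word: "widely" (length 6)
Number of 3-grams = length - 3 + 1 = 6 - 3 + 1
= 4


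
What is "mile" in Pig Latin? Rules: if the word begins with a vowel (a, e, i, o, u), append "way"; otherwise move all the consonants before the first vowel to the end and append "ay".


Word: "mile"
Starts with consonant(s) → move to end, add 'ay'
Consonant cluster: "m"
Pig Latin = "ilemay"


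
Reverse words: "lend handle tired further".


Original: "lend handle tired further"
Words (1..n): lend | handle | tired | further
Reversed (n..1): further | tired | handle | lend
Result = "further tired handle lend"


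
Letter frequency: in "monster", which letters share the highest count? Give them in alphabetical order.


Word: "monster"
Letter counts:
  'e': 1
  'm': 1
  'n': 1
  'o': 1
  'r': 1
  's': 1
  't': 1
Maximum count = 1
Most frequent = 'e', 'm', 'n', 'o', 'r', 's', 't' (1 time each)


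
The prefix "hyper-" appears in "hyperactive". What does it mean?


Prefix: hyper-
Example: hyperactive (hyper- + active)
Meaning = over / excessive


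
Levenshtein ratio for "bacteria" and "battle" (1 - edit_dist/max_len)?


Word 1: "bacteria" (length 8)
Word 2: "battle" (length 6)
One optimal edit sequence:
  1. keep 'b'
  2. keep 'a'
  3. delete 'c'  (+1)
  4. keep 't'
  5. delete 'e'  (+1)
  6. substitute 'r' -> 't'  (+1)
  7. substitute 'i' -> 'l'  (+1)
  8. substitute 'a' -> 'e'  (+1)
Edit distance = 5
Max length = max(8, 6) = 8
Similarity = 1 - 5/8
= 0.3750


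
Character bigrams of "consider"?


Word: "consider" (length 8)
Number of bigrams = 8 - 2 + 1 = 7
  Position 0: "co"
  Position 1: "on"
  Position 2: "ns"
  Position 3: "si"
  Position 4: "id"
  Position 5: "de"
  Position 6: "er"
Bigrams = "co", "on", "ns", "si", "id", "de", "er"


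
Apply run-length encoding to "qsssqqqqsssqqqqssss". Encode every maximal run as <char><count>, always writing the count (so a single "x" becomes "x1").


String: "qsssqqqqsssqqqqssss"
Scanning for consecutive runs:
  'q' x 1
  's' x 3
  'q' x 4
  's' x 3
  'q' x 4
  's' x 4
RLE = "q1s3q4s3q4s4"


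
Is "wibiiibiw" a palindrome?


Word: "wibiiibiw"
Reversed: "wibiiibiw"
Forward == Backward? wibiiibiw == wibiiibiw
Palindrome = Yes


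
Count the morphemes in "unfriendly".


Word: "unfriendly"
Morphemes: un- | friend | -ly
Each morpheme carries meaning
= 3 morphemes


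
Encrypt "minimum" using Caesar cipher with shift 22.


Word: "minimum"
Shift: 22
Each letter → (letter + shift) mod 26:
  'm' (12) + 22 = 8 → 'i'
  'i' (8) + 22 = 4 → 'e'
  'n' (13) + 22 = 9 → 'j'
  'i' (8) + 22 = 4 → 'e'
  'm' (12) + 22 = 8 → 'i'
  'u' (20) + 22 = 16 → 'q'
  'm' (12) + 22 = 8 → 'i'
Result = "iejeiqi"


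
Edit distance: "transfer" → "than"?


Word 1: "transfer" (length 8)
Word 2: "than" (length 4)
One optimal edit sequence (insert/delete/substitute each cost 1):
  1. keep 't'
  2. substitute 'r' -> 'h'  (+1)
  3. keep 'a'
  4. keep 'n'
  5. delete 's'  (+1)
  6. delete 'f'  (+1)
  7. delete 'e'  (+1)
  8. delete 'r'  (+1)
Total edit operations: 5
Edit distance = 5


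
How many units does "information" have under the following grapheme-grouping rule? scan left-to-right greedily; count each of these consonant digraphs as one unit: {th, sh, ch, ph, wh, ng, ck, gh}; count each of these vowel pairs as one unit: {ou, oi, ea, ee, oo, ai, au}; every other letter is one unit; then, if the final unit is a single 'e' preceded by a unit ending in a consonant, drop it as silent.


Word: "information" (11 letters)
Left-to-right scan:
  1. 'i' (letter)
  2. 'n' (letter)
  3. 'f' (letter)
  4. 'o' (letter)
  5. 'r' (letter)
  6. 'm' (letter)
  7. 'a' (letter)
  8. 't' (letter)
  9. 'i' (letter)
  10. 'o' (letter)
  11. 'n' (letter)
Units from scan: 11
Sound units = 11 units


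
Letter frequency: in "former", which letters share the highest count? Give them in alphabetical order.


Word: "former"
Letter counts:
  'e': 1
  'f': 1
  'm': 1
  'o': 1
  'r': 2
Maximum count = 2
Most frequent = 'r' (2 times each)


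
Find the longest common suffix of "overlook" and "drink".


Word 1: "overlook"
Word 2: "drink"
Comparing from end:
  Pos -1: 'k' == 'k'
  Pos -2: 'o' != 'n' (stop)
LCS = "k" (length 1)


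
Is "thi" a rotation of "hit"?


Word: "hit", Candidate: "thi"
Method: check if candidate is substring of word+word
"hithit" contains "thi"? Yes
Is rotation = Yes


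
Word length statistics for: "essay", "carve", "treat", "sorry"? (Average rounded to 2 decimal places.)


Lengths: "essay"=5, "carve"=5, "treat"=5, "sorry"=5
Sum = 20, Count = 4
Average = 20/4 = 5.00
= avg=5.00, min=5, max=5


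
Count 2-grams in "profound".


Word: "profound" (length 8)
Number of 2-grams = length - 2 + 1 = 8 - 2 + 1
= 7


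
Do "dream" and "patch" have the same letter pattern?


Pattern of "dream": [0, 1, 2, 3, 4]
Pattern of "patch": [0, 1, 2, 3, 4]
Patterns match
Same pattern = Yes


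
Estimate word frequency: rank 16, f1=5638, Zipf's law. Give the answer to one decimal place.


Zipf's law: f(r) = f(1) / r
f(1) = 5638
f(16) = 5638 / 16
= 352.4 occurrences


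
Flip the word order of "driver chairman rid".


Original: "driver chairman rid"
Words (1..n): driver | chairman | rid
Reversed (n..1): rid | chairman | driver
Result = "rid chairman driver"


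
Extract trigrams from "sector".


Word: "sector" (length 6)
Number of trigrams = 6 - 3 + 1 = 4
  Position 0: "sec"
  Position 1: "ect"
  Position 2: "cto"
  Position 3: "tor"
Trigrams = "sec", "ect", "cto", "tor"


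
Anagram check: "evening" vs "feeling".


Word 1: "evening" → sorted: eeginnv
Word 2: "feeling" → sorted: eefgiln
Same letters? eeginnv != eefgiln
Anagram = No


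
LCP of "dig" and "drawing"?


Word 1: "dig"
Word 2: "drawing"
Comparing from start:
  Pos 0: 'd' == 'd'
  Pos 1: 'i' != 'r' (stop)
LCP = "d" (length 1)


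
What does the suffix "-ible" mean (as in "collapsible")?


Suffix: -ible
Example: collapsible (collapse + -ible, with a spelling change)
Meaning = capable of


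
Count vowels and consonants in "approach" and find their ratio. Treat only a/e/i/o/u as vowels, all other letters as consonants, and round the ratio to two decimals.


Word: "approach"
Vowels (a,e,i,o,u): 3
Consonants: 5
Ratio = 3/5
= 0.60


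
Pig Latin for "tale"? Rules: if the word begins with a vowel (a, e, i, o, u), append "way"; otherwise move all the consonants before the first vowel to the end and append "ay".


Word: "tale"
Starts with consonant(s) → move to end, add 'ay'
Consonant cluster: "t"
Pig Latin = "aletay"


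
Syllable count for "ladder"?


Word: "ladder"
Syllable breakdown: lad · der
Counting: 2 parts
= 2 syllables


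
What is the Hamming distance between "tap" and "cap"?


Comparing character by character (same length = 3):
  Pos 0: 't' vs 'c' !=
  Pos 1: 'a' vs 'a' =
  Pos 2: 'p' vs 'p' =
Hamming distance = 1


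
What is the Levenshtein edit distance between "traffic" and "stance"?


Word 1: "traffic" (length 7)
Word 2: "stance" (length 6)
One optimal edit sequence (insert/delete/substitute each cost 1):
  1. substitute 't' -> 's'  (+1)
  2. substitute 'r' -> 't'  (+1)
  3. keep 'a'
  4. delete 'f'  (+1)
  5. substitute 'f' -> 'n'  (+1)
  6. substitute 'i' -> 'c'  (+1)
  7. substitute 'c' -> 'e'  (+1)
Total edit operations: 6
Edit distance = 6


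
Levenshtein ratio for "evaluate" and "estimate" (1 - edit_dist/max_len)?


Word 1: "evaluate" (length 8)
Word 2: "estimate" (length 8)
One optimal edit sequence:
  1. keep 'e'
  2. substitute 'v' -> 's'  (+1)
  3. substitute 'a' -> 't'  (+1)
  4. substitute 'l' -> 'i'  (+1)
  5. substitute 'u' -> 'm'  (+1)
  6. keep 'a'
  7. keep 't'
  8. keep 'e'
Edit distance = 4
Max length = max(8, 8) = 8
Similarity = 1 - 4/8
= 0.5000


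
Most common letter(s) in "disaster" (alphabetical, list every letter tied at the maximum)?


Word: "disaster"
Letter counts:
  'a': 1
  'd': 1
  'e': 1
  'i': 1
  'r': 1
  's': 2
  't': 1
Maximum count = 2
Most frequent = 's' (2 times each)


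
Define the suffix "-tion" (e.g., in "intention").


Suffix: -tion
As in: intention -> intend + -tion, with a spelling change
Meaning = act or process


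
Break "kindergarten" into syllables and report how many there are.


Word: "kindergarten"
Syllable breakdown: kin-der-gar-ten
Counting: 4 parts
= 4 syllables


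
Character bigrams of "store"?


Word: "store" (length 5)
Number of bigrams = 5 - 2 + 1 = 4
  Position 0: "st"
  Position 1: "to"
  Position 2: "or"
  Position 3: "re"
Bigrams = "st", "to", "or", "re"


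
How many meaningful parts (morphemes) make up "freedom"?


Word: "freedom"
Morphemes: free / -dom
Each morpheme carries meaning
= 2 morphemes


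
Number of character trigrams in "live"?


Word: "live" (length 4)
Number of 3-grams = length - 3 + 1 = 4 - 3 + 1
= 2


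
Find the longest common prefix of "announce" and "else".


Word 1: "announce"
Word 2: "else"
Comparing from start:
  Pos 0: 'a' != 'e' (stop)
LCP = "" (length 0)


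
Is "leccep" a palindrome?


Word: "leccep"
Reversed: "peccel"
Forward == Backward? leccep != peccel
Palindrome = No


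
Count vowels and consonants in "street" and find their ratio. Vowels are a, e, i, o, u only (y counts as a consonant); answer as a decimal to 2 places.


Word: "street"
Vowels (a,e,i,o,u): 2
Consonants: 4
Ratio = 2/4
= 0.50


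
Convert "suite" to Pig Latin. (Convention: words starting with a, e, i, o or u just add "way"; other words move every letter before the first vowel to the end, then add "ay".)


Word: "suite"
Starts with consonant(s) → move to end, add 'ay'
Consonant cluster: "s"
Pig Latin = "uitesay"


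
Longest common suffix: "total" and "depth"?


Word 1: "total"
Word 2: "depth"
Comparing from end:
  Pos -1: 'l' != 'h' (stop)
LCS = "" (length 0)


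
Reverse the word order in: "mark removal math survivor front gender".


Original: "mark removal math survivor front gender"
Words (1..n): mark | removal | math | survivor | front | gender
Reversed (n..1): gender | front | survivor | math | removal | mark
Result = "gender front survivor math removal mark"


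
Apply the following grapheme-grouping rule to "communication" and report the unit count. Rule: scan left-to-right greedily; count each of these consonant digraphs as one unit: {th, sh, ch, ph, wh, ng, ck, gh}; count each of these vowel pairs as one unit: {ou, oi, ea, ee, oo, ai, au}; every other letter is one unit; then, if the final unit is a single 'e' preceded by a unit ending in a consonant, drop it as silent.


Word: "communication" (13 letters)
Left-to-right scan:
  1. 'c' (letter)
  2. 'o' (letter)
  3. 'm' (letter)
  4. 'm' (letter)
  5. 'u' (letter)
  6. 'n' (letter)
  7. 'i' (letter)
  8. 'c' (letter)
  9. 'a' (letter)
  10. 't' (letter)
  11. 'i' (letter)
  12. 'o' (letter)
  13. 'n' (letter)
Units from scan: 13
Sound units = 13 units


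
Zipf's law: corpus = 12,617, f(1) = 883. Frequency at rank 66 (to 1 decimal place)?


Zipf's law: f(r) = f(1) / r
f(1) = 883
f(66) = 883 / 66
= 13.4 occurrences


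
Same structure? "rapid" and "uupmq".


Pattern of "rapid": [0, 1, 2, 3, 4]
Pattern of "uupmq": [0, 0, 1, 2, 3]
Patterns do not match
Same pattern = No


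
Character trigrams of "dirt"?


Word: "dirt" (length 4)
Number of trigrams = 4 - 3 + 1 = 2
  Position 0: "dir"
  Position 1: "irt"
Trigrams = "dir", "irt"


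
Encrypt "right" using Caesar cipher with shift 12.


Word: "right"
Shift: 12
Each letter → (letter + shift) mod 26:
  'r' (17) + 12 = 3 → 'd'
  'i' (8) + 12 = 20 → 'u'
  'g' (6) + 12 = 18 → 's'
  'h' (7) + 12 = 19 → 't'
  't' (19) + 12 = 5 → 'f'
Result = "dustf"


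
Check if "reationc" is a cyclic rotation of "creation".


Word: "creation", Candidate: "reationc"
Method: check if candidate is substring of word+word
"creationcreation" contains "reationc"? Yes
Is rotation = Yes


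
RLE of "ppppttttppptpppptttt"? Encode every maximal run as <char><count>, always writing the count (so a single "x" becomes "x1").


String: "ppppttttppptpppptttt"
Scanning for consecutive runs:
  'p' x 4
  't' x 4
  'p' x 3
  't' x 1
  'p' x 4
  't' x 4
RLE = "p4t4p3t1p4t4"


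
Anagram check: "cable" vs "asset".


Word 1: "cable" → sorted: abcel
Word 2: "asset" → sorted: aesst
Same letters? abcel != aesst
Anagram = No


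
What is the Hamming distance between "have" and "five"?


Comparing character by character (same length = 4):
  Pos 0: 'h' vs 'f' !=
  Pos 1: 'a' vs 'i' !=
  Pos 2: 'v' vs 'v' =
  Pos 3: 'e' vs 'e' =
Hamming distance = 2


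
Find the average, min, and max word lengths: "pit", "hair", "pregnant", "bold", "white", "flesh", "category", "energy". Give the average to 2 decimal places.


Lengths: "pit"=3, "hair"=4, "pregnant"=8, "bold"=4, "white"=5, "flesh"=5, "category"=8, "energy"=6
Sum = 43, Count = 8
Average = 43/8 = 5.38
= avg=5.38, min=3, max=8


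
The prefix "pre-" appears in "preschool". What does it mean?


Prefix: pre-
Example: preschool = pre- + school
Meaning = before


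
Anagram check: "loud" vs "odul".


Word 1: "loud" → sorted: dlou
Word 2: "odul" → sorted: dlou
Same letters? dlou == dlou
Anagram = Yes


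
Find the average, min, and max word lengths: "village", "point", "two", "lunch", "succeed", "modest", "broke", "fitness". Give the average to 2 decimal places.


Lengths: "village"=7, "point"=5, "two"=3, "lunch"=5, "succeed"=7, "modest"=6, "broke"=5, "fitness"=7
Sum = 45, Count = 8
Average = 45/8 = 5.63
= avg=5.63, min=3, max=7


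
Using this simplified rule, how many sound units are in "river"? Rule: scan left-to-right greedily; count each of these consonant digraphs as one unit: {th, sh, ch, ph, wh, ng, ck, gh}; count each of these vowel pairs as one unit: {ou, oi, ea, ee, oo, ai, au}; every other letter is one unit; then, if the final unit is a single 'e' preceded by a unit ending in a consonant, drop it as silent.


Word: "river" (5 letters)
Left-to-right scan:
  [1] 'r' (letter)
  [2] 'i' (letter)
  [3] 'v' (letter)
  [4] 'e' (letter)
  [5] 'r' (letter)
Units from scan: 5
Sound units = 5 units


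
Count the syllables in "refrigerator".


Word: "refrigerator"
Syllable breakdown: re | frig | er | a | tor
Counting: 5 parts
= 5 syllables


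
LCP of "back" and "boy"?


Word 1: "back"
Word 2: "boy"
Comparing from start:
  Pos 0: 'b' == 'b'
  Pos 1: 'a' != 'o' (stop)
LCP = "b" (length 1)


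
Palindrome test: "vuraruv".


Word: "vuraruv"
Reversed: "vuraruv"
Forward == Backward? vuraruv == vuraruv
Palindrome = Yes


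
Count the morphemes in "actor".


Word: "actor"
Morphemes: act / -or
Each morpheme carries meaning
= 2 morphemes


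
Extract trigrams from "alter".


Word: "alter" (length 5)
Number of trigrams = 5 - 3 + 1 = 3
  Position 0: "alt"
  Position 1: "lte"
  Position 2: "ter"
Trigrams = "alt", "lte", "ter"


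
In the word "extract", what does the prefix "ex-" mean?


Prefix: ex-
As in: extract -> ex- + tract
Meaning = out / former


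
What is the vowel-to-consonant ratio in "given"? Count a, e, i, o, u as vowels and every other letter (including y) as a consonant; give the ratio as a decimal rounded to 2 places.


Word: "given"
Vowels (a,e,i,o,u): 2
Consonants: 3
Ratio = 2/3
= 0.67


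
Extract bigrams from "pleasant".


Word: "pleasant" (length 8)
Number of bigrams = 8 - 2 + 1 = 7
  Position 0: "pl"
  Position 1: "le"
  Position 2: "ea"
  Position 3: "as"
  Position 4: "sa"
  Position 5: "an"
  Position 6: "nt"
Bigrams = "pl", "le", "ea", "as", "sa", "an", "nt"


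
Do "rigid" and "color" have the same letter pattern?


Pattern of "rigid": [0, 1, 2, 1, 3]
Pattern of "color": [0, 1, 2, 1, 3]
Patterns match
Same pattern = Yes


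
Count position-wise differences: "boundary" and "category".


Comparing character by character (same length = 8):
  Pos 0: 'b' vs 'c' !=
  Pos 1: 'o' vs 'a' !=
  Pos 2: 'u' vs 't' !=
  Pos 3: 'n' vs 'e' !=
  Pos 4: 'd' vs 'g' !=
  Pos 5: 'a' vs 'o' !=
  Pos 6: 'r' vs 'r' =
  Pos 7: 'y' vs 'y' =
Hamming distance = 6


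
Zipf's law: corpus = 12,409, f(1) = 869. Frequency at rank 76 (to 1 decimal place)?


Zipf's law: f(r) = f(1) / r
f(1) = 869
f(76) = 869 / 76
= 11.4 occurrences


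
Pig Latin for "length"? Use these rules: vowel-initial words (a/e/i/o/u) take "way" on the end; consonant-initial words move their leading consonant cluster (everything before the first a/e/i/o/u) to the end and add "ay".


Word: "length"
Starts with consonant(s) → move to end, add 'ay'
Consonant cluster: "l"
Pig Latin = "engthlay"


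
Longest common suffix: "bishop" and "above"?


Word 1: "bishop"
Word 2: "above"
Comparing from end:
  Pos -1: 'p' != 'e' (stop)
LCS = "" (length 0)


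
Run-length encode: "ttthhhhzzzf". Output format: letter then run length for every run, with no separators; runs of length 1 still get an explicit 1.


String: "ttthhhhzzzf"
Scanning for consecutive runs:
  't' x 3
  'h' x 4
  'z' x 3
  'f' x 1
RLE = "t3h4z3f1"


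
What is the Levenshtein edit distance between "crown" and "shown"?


Word 1: "crown" (length 5)
Word 2: "shown" (length 5)
One optimal edit sequence (insert/delete/substitute each cost 1):
  1. substitute 'c' -> 's'  (+1)
  2. substitute 'r' -> 'h'  (+1)
  3. keep 'o'
  4. keep 'w'
  5. keep 'n'
Total edit operations: 2
Edit distance = 2


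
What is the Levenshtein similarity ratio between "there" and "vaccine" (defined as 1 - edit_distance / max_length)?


Word 1: "there" (length 5)
Word 2: "vaccine" (length 7)
One optimal edit sequence:
  1. insert 'v'  (+1)
  2. insert 'a'  (+1)
  3. substitute 't' -> 'c'  (+1)
  4. substitute 'h' -> 'c'  (+1)
  5. substitute 'e' -> 'i'  (+1)
  6. substitute 'r' -> 'n'  (+1)
  7. keep 'e'
Edit distance = 6
Max length = max(5, 7) = 7
Similarity = 1 - 6/7
= 0.1429


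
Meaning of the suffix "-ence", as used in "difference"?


Suffix: -ence
As in: difference -> differ + -ence
Meaning = state of


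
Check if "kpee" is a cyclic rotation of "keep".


Word: "keep", Candidate: "kpee"
Method: check if candidate is substring of word+word
"keepkeep" contains "kpee"? No
Is rotation = No


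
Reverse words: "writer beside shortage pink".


Original: "writer beside shortage pink"
Words (1..n): writer | beside | shortage | pink
Reversed (n..1): pink | shortage | beside | writer
Result = "pink shortage beside writer"


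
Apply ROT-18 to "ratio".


Word: "ratio"
Shift: 18
Each letter → (letter + shift) mod 26:
  'r' (17) + 18 = 9 → 'j'
  'a' (0) + 18 = 18 → 's'
  't' (19) + 18 = 11 → 'l'
  'i' (8) + 18 = 0 → 'a'
  'o' (14) + 18 = 6 → 'g'
Result = "jslag"


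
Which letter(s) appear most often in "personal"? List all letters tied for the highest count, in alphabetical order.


Word: "personal"
Letter counts:
  'a': 1
  'e': 1
  'l': 1
  'n': 1
  'o': 1
  'p': 1
  'r': 1
  's': 1
Maximum count = 1
Most frequent = 'a', 'e', 'l', 'n', 'o', 'p', 'r', 's' (1 time each)


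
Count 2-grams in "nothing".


Word: "nothing" (length 7)
Number of 2-grams = length - 2 + 1 = 7 - 2 + 1
= 6


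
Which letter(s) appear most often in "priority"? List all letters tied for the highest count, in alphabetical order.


Word: "priority"
Letter counts:
  'i': 2
  'o': 1
  'p': 1
  'r': 2
  't': 1
  'y': 1
Maximum count = 2
Most frequent = 'i', 'r' (2 times each)


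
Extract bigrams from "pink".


Word: "pink" (length 4)
Number of bigrams = 4 - 2 + 1 = 3
  Position 0: "pi"
  Position 1: "in"
  Position 2: "nk"
Bigrams = "pi", "in", "nk"


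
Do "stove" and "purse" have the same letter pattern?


Pattern of "stove": [0, 1, 2, 3, 4]
Pattern of "purse": [0, 1, 2, 3, 4]
Patterns match
Same pattern = Yes


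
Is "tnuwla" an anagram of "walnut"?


Word 1: "walnut" → sorted: alntuw
Word 2: "tnuwla" → sorted: alntuw
Same letters? alntuw == alntuw
Anagram = Yes


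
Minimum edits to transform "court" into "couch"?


Word 1: "court" (length 5)
Word 2: "couch" (length 5)
One optimal edit sequence (insert/delete/substitute each cost 1):
  1. keep 'c'
  2. keep 'o'
  3. keep 'u'
  4. substitute 'r' -> 'c'  (+1)
  5. substitute 't' -> 'h'  (+1)
Total edit operations: 2
Edit distance = 2


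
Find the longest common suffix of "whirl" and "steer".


Word 1: "whirl"
Word 2: "steer"
Comparing from end:
  Pos -1: 'l' != 'r' (stop)
LCS = "" (length 0)


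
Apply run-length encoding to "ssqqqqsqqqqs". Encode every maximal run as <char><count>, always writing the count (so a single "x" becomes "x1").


String: "ssqqqqsqqqqs"
Scanning for consecutive runs:
  's' x 2
  'q' x 4
  's' x 1
  'q' x 4
  's' x 1
RLE = "s2q4s1q4s1"


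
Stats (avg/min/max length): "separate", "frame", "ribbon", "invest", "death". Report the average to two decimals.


Lengths: "separate"=8, "frame"=5, "ribbon"=6, "invest"=6, "death"=5
Sum = 30, Count = 5
Average = 30/5 = 6.00
= avg=6.00, min=5, max=8


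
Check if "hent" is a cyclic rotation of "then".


Word: "then", Candidate: "hent"
Method: check if candidate is substring of word+word
"thenthen" contains "hent"? Yes
Is rotation = Yes


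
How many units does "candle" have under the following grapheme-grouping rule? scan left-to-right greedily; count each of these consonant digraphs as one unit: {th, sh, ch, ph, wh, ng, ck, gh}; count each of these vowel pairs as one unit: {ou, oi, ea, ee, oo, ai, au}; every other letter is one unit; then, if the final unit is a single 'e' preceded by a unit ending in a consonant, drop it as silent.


Word: "candle" (6 letters)
Left-to-right scan:
  [1] 'c' (letter)
  [2] 'a' (letter)
  [3] 'n' (letter)
  [4] 'd' (letter)
  [5] 'l' (letter)
  [6] 'e' (letter)
Units from scan: 6
Final unit is 'e' after a consonant -> drop as silent (-1)
Sound units = 5 units
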